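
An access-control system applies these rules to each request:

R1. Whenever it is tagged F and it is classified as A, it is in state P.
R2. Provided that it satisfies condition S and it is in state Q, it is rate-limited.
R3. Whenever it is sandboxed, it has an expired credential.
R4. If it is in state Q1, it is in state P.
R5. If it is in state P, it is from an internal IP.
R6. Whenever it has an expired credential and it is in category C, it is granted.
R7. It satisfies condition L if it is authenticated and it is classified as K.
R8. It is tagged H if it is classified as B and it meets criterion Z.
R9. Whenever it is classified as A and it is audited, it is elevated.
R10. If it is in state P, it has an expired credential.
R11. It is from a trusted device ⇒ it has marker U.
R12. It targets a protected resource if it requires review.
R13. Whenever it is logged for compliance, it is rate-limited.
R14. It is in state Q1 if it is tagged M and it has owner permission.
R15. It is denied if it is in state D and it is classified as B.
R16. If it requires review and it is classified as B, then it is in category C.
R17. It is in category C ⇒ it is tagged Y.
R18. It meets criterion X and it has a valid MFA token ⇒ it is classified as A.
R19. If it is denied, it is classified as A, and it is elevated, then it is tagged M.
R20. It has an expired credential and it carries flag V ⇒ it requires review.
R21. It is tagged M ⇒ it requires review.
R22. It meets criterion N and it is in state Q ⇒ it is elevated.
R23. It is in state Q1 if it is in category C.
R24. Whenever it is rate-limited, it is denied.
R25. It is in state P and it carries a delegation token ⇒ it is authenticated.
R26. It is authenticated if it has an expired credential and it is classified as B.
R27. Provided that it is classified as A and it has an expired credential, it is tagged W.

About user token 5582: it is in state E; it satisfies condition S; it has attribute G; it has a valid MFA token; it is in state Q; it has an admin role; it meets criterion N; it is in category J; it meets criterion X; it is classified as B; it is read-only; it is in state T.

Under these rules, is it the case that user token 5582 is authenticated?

Yes

By R2 (it satisfies condition S, it is in state Q): it is rate-limited.
By R18 (it meets criterion X, it has a valid MFA token): it is classified as A.
By R22 (it meets criterion N, it is in state Q): it is elevated.
By R24 (it is rate-limited): it is denied.
By R19 (it is denied, it is classified as A, it is elevated): it is tagged M.
By R21 (it is tagged M): it requires review.
By R16 (it requires review, it is classified as B): it is in category C.
By R23 (it is in category C): it is in state Q1.
By R4 (it is in state Q1): it is in state P.
By R10 (it is in state P): it has an expired credential.
By R26 (it has an expired credential, it is classified as B): it is authenticated.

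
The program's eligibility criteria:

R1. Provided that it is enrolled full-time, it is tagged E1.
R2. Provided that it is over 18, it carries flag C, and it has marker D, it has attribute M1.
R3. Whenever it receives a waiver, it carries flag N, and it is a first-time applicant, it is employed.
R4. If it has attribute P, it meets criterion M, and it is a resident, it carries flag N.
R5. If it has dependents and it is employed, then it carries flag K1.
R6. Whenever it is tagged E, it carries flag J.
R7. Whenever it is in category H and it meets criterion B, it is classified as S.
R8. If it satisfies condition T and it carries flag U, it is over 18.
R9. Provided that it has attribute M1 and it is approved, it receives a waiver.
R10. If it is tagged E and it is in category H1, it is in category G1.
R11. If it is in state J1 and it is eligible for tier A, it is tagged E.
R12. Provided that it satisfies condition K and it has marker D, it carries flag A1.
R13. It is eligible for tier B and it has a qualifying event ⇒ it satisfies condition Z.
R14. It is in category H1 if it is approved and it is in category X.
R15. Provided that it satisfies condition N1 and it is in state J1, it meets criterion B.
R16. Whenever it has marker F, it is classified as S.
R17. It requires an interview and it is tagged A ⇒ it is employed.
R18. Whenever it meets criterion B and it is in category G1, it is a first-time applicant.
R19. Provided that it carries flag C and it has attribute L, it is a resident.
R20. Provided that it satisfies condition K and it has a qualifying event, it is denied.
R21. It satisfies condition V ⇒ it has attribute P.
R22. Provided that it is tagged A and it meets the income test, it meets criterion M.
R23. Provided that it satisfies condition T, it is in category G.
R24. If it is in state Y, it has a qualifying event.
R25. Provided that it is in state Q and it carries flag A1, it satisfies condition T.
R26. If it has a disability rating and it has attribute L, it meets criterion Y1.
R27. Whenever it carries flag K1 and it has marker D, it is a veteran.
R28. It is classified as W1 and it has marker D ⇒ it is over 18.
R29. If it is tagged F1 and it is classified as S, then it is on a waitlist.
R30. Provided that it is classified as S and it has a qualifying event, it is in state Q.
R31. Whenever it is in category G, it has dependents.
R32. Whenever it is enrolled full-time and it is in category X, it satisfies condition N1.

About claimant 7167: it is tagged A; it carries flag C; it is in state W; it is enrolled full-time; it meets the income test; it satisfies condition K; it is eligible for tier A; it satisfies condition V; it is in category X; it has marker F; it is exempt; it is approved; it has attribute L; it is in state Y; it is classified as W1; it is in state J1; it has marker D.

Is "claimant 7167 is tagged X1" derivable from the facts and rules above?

Forward chaining from the given facts derives: is tagged E1, is tagged E, carries flag A1, is in category H1, is classified as S, is a resident, has attribute P, meets criterion M, has a qualifying event, is over 18, is in state Q, satisfies condition N1, has attribute M1, carries flag N, carries flag J, receives a waiver, is in category G1, meets criterion B, is a first-time applicant, is denied, satisfies condition T, is employed, is in category G, has dependents, carries flag K1, is a veteran.
No rule has "it is tagged X1" as its conclusion, and it is not among the given facts.

No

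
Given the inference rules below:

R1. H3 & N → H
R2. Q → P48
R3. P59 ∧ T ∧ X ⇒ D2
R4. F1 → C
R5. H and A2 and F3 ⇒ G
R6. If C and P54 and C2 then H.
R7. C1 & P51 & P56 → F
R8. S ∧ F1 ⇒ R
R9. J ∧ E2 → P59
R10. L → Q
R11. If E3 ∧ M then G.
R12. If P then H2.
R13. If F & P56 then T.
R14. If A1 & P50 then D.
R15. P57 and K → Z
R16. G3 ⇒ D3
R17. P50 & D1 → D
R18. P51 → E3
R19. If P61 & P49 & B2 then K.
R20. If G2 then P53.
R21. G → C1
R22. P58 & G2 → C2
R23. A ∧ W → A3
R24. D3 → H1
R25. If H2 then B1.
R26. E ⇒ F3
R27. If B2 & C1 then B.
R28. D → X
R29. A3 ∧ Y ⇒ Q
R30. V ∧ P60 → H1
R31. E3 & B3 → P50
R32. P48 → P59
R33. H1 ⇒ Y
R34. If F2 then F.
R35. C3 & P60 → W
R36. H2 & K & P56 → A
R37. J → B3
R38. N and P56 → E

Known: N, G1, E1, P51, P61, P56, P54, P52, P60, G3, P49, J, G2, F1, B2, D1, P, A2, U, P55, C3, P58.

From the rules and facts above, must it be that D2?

C  (by R4: F1)
H2  (by R12: P)
D3  (by R16: G3)
E3  (by R18: P51)
K  (by R19: P61, P49, B2)
C2  (by R22: P58, G2)
H1  (by R24: D3)
Y  (by R33: H1)
W  (by R35: C3, P60)
A  (by R36: H2, K, P56)
B3  (by R37: J)
E  (by R38: N, P56)
H  (by R6: C, P54, C2)
A3  (by R23: A, W)
F3  (by R26: E)
Q  (by R29: A3, Y)
P50  (by R31: E3, B3)
P48  (by R2: Q)
G  (by R5: H, A2, F3)
D  (by R17: P50, D1)
C1  (by R21: G)
X  (by R28: D)
P59  (by R32: P48)
F  (by R7: C1, P51, P56)
T  (by R13: F, P56)
D2  (by R3: P59, T, X)

Yes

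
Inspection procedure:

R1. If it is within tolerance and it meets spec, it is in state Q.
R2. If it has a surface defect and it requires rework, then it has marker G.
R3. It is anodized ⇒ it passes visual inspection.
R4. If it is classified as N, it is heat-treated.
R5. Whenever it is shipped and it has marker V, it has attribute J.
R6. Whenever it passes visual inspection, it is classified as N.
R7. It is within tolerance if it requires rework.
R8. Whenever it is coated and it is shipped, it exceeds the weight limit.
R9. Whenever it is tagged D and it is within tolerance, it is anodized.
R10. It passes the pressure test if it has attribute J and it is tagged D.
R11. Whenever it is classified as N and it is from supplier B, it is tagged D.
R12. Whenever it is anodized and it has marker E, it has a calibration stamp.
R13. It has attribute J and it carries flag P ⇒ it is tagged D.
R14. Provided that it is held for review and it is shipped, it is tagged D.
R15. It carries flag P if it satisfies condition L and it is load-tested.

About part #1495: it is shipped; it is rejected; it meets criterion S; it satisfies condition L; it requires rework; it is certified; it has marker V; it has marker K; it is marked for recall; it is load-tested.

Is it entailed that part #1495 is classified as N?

By R5 (it is shipped, it has marker V): it has attribute J.
By R7 (it requires rework): it is within tolerance.
By R15 (it satisfies condition L, it is load-tested): it carries flag P.
By R13 (it has attribute J, it carries flag P): it is tagged D.
By R9 (it is tagged D, it is within tolerance): it is anodized.
By R3 (it is anodized): it passes visual inspection.
By R6 (it passes visual inspection): it is classified as N.

Yes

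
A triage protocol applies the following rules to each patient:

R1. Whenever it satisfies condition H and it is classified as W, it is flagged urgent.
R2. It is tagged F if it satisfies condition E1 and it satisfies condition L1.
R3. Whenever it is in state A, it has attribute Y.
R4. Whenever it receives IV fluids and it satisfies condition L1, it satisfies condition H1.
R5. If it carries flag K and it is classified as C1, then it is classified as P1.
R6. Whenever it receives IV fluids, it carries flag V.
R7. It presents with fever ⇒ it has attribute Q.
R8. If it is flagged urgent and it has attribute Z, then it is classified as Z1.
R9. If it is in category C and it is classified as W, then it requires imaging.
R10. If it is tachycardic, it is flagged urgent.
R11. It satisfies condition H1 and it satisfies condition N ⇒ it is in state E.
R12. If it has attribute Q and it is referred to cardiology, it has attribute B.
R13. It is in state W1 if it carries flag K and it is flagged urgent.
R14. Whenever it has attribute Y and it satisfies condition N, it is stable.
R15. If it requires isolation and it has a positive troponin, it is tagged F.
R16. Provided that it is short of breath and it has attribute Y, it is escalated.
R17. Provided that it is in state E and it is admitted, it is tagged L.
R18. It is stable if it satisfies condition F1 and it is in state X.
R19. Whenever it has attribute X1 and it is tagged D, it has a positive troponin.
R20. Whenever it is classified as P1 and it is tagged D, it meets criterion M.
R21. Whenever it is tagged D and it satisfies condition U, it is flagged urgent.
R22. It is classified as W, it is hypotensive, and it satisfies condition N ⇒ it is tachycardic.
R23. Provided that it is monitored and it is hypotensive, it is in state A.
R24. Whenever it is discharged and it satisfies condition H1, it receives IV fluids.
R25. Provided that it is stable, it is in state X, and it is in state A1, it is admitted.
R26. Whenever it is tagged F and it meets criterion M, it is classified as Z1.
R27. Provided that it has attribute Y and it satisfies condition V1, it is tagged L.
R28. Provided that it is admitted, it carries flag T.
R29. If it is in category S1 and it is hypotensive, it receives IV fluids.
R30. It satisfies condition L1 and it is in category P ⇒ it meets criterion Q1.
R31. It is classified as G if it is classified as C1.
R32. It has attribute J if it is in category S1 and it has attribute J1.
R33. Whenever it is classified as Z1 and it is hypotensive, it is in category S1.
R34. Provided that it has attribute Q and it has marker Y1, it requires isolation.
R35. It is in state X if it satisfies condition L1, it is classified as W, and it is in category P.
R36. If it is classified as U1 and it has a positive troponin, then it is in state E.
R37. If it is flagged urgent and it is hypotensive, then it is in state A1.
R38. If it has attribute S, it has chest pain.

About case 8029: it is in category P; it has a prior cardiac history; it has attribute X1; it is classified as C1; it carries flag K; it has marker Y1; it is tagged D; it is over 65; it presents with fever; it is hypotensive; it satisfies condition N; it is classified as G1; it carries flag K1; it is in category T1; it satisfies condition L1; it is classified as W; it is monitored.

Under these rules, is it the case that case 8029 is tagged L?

Yes

By R5 (it carries flag K, it is classified as C1): it is classified as P1.
By R7 (it presents with fever): it has attribute Q.
By R19 (it has attribute X1, it is tagged D): it has a positive troponin.
By R20 (it is classified as P1, it is tagged D): it meets criterion M.
By R22 (it is classified as W, it is hypotensive, it satisfies condition N): it is tachycardic.
By R23 (it is monitored, it is hypotensive): it is in state A.
By R34 (it has attribute Q, it has marker Y1): it requires isolation.
By R35 (it satisfies condition L1, it is classified as W, it is in category P): it is in state X.
By R3 (it is in state A): it has attribute Y.
By R10 (it is tachycardic): it is flagged urgent.
By R14 (it has attribute Y, it satisfies condition N): it is stable.
By R15 (it requires isolation, it has a positive troponin): it is tagged F.
By R26 (it is tagged F, it meets criterion M): it is classified as Z1.
By R33 (it is classified as Z1, it is hypotensive): it is in category S1.
By R37 (it is flagged urgent, it is hypotensive): it is in state A1.
By R25 (it is stable, it is in state X, it is in state A1): it is admitted.
By R29 (it is in category S1, it is hypotensive): it receives IV fluids.
By R4 (it receives IV fluids, it satisfies condition L1): it satisfies condition H1.
By R11 (it satisfies condition H1, it satisfies condition N): it is in state E.
By R17 (it is in state E, it is admitted): it is tagged L.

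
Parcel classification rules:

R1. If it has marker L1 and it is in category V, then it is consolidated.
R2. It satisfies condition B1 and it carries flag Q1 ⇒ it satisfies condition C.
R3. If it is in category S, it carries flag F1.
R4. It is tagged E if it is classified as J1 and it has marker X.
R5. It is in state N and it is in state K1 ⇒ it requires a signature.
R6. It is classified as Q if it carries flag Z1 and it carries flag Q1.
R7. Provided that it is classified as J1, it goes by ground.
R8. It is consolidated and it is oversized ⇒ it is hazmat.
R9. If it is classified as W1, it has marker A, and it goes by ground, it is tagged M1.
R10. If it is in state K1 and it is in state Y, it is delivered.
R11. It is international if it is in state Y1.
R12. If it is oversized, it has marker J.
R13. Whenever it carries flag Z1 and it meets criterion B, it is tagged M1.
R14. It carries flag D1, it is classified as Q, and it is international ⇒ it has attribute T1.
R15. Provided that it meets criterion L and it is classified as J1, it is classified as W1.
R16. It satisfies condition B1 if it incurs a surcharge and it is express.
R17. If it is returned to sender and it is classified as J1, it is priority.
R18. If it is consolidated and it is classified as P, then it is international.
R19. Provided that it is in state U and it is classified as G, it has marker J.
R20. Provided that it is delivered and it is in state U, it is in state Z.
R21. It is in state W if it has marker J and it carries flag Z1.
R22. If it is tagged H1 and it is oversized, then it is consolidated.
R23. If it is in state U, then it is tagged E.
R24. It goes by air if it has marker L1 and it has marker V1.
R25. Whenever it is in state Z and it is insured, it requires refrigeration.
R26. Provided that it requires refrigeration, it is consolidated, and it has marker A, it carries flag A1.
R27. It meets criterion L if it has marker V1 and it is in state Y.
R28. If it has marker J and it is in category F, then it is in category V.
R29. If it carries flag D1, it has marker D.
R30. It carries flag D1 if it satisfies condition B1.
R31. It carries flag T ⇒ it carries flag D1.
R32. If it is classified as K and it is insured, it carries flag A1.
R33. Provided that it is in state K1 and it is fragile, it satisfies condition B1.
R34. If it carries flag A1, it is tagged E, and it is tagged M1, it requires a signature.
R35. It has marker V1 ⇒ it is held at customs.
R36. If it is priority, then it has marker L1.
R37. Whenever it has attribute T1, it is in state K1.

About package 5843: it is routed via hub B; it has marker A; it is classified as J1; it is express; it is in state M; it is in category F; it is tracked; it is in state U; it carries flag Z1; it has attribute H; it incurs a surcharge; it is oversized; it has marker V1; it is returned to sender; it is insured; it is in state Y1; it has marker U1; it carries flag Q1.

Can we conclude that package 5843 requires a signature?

No

Forward chaining from the given facts derives: is classified as Q, goes by ground, is international, has marker J, satisfies condition B1, is priority, is in state W, is tagged E, is in category V, carries flag D1, is held at customs, has marker L1, is consolidated, satisfies condition C, is hazmat, has attribute T1, goes by air, has marker D, is in state K1.
Rules concluding "it requires a signature": R5 needs "it is in state N"; R34 needs "it carries flag A1" — none of these are established.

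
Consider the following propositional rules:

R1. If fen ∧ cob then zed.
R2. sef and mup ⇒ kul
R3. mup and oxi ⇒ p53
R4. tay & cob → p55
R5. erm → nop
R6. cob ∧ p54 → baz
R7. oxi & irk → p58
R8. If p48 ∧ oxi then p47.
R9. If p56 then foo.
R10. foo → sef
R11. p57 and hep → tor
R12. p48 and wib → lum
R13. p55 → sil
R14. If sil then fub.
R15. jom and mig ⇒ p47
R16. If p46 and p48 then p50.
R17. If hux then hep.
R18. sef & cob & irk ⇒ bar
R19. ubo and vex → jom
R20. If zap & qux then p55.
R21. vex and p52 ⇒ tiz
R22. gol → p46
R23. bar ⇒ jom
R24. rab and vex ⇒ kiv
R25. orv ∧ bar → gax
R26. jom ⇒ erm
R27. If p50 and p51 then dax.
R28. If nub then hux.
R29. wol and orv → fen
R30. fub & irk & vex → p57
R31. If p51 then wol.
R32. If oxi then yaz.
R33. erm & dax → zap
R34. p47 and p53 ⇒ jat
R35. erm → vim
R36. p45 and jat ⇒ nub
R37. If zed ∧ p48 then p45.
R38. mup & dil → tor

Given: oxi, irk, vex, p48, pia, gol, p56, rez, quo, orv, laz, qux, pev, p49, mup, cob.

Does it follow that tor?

No

Forward chaining from the given facts derives: p53, p58, p47, foo, sef, bar, p46, jom, gax, erm, yaz, jat, vim, kul, nop, p50.
Rules concluding tor: R11 needs p57; R38 needs dil — none of these are established.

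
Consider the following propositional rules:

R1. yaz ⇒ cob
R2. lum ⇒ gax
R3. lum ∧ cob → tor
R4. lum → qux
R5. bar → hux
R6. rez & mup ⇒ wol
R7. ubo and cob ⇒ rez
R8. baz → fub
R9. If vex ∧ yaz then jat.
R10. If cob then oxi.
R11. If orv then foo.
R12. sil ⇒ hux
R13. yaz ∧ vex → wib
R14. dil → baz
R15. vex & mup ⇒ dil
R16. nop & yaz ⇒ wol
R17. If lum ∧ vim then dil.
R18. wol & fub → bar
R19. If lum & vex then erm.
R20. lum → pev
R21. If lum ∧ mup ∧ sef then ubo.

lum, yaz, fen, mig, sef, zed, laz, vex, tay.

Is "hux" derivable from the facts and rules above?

No

Forward chaining from the given facts derives: cob, gax, tor, qux, jat, oxi, wib, erm, pev.
Rules concluding hux: R5 needs bar; R12 needs sil — none of these are established.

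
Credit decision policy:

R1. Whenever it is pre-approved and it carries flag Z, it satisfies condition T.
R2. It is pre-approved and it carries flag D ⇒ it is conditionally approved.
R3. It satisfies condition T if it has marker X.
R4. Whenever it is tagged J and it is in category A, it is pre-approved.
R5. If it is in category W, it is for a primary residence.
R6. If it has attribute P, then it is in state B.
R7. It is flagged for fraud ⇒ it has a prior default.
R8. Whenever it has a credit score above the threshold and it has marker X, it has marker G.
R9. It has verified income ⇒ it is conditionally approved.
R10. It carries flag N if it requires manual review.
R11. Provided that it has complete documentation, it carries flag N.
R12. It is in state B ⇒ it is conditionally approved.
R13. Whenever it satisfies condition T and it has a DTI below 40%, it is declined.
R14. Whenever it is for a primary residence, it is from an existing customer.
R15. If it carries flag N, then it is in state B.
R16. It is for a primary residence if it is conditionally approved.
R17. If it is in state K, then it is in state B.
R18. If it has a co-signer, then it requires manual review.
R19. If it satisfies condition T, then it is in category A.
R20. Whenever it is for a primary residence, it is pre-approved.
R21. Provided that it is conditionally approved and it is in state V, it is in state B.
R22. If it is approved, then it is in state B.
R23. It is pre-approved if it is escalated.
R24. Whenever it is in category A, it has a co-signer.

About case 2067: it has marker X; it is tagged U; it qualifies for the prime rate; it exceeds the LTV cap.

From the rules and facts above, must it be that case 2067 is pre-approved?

By R3 (it has marker X): it satisfies condition T.
By R19 (it satisfies condition T): it is in category A.
By R24 (it is in category A): it has a co-signer.
By R18 (it has a co-signer): it requires manual review.
By R10 (it requires manual review): it carries flag N.
By R15 (it carries flag N): it is in state B.
By R12 (it is in state B): it is conditionally approved.
By R16 (it is conditionally approved): it is for a primary residence.
By R20 (it is for a primary residence): it is pre-approved.

Yes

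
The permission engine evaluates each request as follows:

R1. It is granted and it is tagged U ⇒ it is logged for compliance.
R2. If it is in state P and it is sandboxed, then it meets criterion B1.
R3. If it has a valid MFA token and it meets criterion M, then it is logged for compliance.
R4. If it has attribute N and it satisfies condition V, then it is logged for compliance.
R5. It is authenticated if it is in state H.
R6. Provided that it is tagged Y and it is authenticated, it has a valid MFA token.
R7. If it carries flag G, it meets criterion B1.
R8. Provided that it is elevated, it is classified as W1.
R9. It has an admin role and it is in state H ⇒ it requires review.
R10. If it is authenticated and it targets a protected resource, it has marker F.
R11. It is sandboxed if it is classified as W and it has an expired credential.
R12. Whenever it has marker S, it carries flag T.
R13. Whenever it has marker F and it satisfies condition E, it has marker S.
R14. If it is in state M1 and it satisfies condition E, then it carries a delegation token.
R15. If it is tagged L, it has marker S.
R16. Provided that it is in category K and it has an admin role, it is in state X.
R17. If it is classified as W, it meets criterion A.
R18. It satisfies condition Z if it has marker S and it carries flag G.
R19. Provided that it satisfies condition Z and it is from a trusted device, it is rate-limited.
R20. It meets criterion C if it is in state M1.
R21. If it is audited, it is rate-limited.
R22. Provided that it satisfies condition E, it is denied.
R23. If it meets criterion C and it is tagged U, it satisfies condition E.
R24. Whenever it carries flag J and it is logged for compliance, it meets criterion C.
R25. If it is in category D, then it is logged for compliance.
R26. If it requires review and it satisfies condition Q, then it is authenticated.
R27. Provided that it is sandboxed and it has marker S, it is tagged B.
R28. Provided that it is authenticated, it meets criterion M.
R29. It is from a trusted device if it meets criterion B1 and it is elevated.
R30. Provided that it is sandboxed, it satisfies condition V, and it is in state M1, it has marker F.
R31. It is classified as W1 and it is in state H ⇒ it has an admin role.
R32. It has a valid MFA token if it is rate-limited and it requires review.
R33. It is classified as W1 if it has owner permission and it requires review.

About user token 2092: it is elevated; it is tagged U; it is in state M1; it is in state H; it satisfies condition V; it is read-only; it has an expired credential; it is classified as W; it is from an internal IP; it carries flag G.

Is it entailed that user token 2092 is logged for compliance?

By R5 (it is in state H): it is authenticated.
By R7 (it carries flag G): it meets criterion B1.
By R8 (it is elevated): it is classified as W1.
By R11 (it is classified as W, it has an expired credential): it is sandboxed.
By R20 (it is in state M1): it meets criterion C.
By R23 (it meets criterion C, it is tagged U): it satisfies condition E.
By R28 (it is authenticated): it meets criterion M.
By R29 (it meets criterion B1, it is elevated): it is from a trusted device.
By R30 (it is sandboxed, it satisfies condition V, it is in state M1): it has marker F.
By R31 (it is classified as W1, it is in state H): it has an admin role.
By R9 (it has an admin role, it is in state H): it requires review.
By R13 (it has marker F, it satisfies condition E): it has marker S.
By R18 (it has marker S, it carries flag G): it satisfies condition Z.
By R19 (it satisfies condition Z, it is from a trusted device): it is rate-limited.
By R32 (it is rate-limited, it requires review): it has a valid MFA token.
By R3 (it has a valid MFA token, it meets criterion M): it is logged for compliance.

Yes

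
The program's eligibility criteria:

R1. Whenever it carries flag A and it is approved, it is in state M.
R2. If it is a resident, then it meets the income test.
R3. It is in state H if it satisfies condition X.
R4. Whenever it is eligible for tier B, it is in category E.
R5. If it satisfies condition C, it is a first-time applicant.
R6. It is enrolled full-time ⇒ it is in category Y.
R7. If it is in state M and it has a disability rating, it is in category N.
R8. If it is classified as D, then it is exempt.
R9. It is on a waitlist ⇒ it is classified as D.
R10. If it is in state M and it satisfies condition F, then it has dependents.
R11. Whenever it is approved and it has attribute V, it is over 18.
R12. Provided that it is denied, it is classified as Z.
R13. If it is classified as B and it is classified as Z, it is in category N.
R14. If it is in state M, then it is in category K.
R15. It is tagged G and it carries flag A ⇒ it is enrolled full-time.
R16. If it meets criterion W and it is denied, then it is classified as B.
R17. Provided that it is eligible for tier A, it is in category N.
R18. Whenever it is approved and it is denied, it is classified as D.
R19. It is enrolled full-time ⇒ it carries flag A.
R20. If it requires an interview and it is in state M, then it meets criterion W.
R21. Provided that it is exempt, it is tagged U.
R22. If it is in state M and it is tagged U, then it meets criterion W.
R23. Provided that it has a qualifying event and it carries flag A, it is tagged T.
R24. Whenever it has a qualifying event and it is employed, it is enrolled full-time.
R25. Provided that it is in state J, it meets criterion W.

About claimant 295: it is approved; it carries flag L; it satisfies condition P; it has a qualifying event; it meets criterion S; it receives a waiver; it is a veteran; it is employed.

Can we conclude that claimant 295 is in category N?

No

Forward chaining from the given facts derives: is enrolled full-time, is in category Y, carries flag A, is tagged T, is in state M, is in category K.
Rules concluding "it is in category N": R7 needs "it has a disability rating"; R13 needs "it is classified as B"; R17 needs "it is eligible for tier A" — none of these are established.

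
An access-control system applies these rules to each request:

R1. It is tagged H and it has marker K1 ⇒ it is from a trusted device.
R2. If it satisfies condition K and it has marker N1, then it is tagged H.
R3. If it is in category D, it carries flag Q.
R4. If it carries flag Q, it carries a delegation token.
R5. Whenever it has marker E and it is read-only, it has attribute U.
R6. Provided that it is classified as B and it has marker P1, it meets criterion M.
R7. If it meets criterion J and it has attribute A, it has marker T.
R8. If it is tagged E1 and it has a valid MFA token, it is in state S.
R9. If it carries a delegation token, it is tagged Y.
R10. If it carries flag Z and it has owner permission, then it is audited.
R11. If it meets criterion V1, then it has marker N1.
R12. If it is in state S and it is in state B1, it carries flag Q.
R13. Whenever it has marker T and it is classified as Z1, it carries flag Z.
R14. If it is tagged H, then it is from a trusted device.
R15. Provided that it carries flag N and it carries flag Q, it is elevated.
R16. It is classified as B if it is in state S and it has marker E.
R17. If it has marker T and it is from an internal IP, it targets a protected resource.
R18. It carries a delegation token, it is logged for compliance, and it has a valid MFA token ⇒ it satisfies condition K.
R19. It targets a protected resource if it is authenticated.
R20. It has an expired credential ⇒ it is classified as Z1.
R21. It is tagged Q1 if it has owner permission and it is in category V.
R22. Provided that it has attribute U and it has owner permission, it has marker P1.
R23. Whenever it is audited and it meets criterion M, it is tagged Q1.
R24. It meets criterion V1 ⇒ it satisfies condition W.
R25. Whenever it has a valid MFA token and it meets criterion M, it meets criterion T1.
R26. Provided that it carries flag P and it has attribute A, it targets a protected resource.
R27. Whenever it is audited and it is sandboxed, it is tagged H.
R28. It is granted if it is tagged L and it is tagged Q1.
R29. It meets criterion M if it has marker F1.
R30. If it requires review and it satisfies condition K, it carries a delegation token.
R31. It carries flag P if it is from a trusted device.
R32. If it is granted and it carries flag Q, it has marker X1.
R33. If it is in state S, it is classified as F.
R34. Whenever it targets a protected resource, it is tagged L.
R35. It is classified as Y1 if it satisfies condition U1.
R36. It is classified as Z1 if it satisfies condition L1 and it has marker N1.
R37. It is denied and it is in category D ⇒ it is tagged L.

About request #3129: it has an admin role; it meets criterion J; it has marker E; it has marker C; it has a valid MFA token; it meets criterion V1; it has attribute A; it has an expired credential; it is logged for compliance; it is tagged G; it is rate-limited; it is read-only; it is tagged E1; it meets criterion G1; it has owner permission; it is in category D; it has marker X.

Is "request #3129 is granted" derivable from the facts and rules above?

Yes

By R3 (it is in category D): it carries flag Q.
By R4 (it carries flag Q): it carries a delegation token.
By R5 (it has marker E, it is read-only): it has attribute U.
By R7 (it meets criterion J, it has attribute A): it has marker T.
By R8 (it is tagged E1, it has a valid MFA token): it is in state S.
By R11 (it meets criterion V1): it has marker N1.
By R16 (it is in state S, it has marker E): it is classified as B.
By R18 (it carries a delegation token, it is logged for compliance, it has a valid MFA token): it satisfies condition K.
By R20 (it has an expired credential): it is classified as Z1.
By R22 (it has attribute U, it has owner permission): it has marker P1.
By R2 (it satisfies condition K, it has marker N1): it is tagged H.
By R6 (it is classified as B, it has marker P1): it meets criterion M.
By R13 (it has marker T, it is classified as Z1): it carries flag Z.
By R14 (it is tagged H): it is from a trusted device.
By R31 (it is from a trusted device): it carries flag P.
By R10 (it carries flag Z, it has owner permission): it is audited.
By R23 (it is audited, it meets criterion M): it is tagged Q1.
By R26 (it carries flag P, it has attribute A): it targets a protected resource.
By R34 (it targets a protected resource): it is tagged L.
By R28 (it is tagged L, it is tagged Q1): it is granted.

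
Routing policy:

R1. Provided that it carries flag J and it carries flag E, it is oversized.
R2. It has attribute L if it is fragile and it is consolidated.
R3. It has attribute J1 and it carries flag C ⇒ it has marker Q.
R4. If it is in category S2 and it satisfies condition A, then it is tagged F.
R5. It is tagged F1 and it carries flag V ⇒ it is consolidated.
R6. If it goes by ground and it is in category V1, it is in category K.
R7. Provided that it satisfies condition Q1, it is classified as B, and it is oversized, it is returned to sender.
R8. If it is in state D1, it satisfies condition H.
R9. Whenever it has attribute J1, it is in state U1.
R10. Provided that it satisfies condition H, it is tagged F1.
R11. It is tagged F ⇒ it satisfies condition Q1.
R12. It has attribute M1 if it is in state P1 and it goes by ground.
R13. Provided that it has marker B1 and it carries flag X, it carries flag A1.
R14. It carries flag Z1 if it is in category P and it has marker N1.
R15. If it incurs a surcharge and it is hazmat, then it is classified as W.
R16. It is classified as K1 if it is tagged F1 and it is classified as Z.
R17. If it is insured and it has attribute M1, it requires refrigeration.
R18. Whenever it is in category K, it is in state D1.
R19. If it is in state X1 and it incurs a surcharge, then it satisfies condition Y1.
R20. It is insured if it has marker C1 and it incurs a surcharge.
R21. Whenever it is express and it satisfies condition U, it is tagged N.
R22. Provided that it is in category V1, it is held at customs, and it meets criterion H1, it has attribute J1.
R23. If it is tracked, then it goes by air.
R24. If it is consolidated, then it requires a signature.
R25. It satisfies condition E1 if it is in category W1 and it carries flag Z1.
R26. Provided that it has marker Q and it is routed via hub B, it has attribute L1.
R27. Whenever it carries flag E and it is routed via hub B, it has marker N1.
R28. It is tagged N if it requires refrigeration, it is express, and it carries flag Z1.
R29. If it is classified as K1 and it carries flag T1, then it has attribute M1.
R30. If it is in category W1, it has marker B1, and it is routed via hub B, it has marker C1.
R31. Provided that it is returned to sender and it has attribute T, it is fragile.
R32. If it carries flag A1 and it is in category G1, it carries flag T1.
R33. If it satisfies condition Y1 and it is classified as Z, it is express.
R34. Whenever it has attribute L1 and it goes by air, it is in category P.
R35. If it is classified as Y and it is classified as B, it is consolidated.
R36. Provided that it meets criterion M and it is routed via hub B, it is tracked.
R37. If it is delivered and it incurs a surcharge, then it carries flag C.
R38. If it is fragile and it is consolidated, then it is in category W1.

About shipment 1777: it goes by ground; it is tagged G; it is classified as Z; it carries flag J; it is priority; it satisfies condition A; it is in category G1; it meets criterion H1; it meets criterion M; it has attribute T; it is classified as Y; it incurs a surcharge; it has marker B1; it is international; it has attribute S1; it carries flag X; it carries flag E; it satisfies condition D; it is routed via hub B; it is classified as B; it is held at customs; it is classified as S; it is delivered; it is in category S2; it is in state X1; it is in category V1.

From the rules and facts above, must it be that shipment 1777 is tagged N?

Yes

By R1 (it carries flag J, it carries flag E): it is oversized.
By R4 (it is in category S2, it satisfies condition A): it is tagged F.
By R6 (it goes by ground, it is in category V1): it is in category K.
By R11 (it is tagged F): it satisfies condition Q1.
By R13 (it has marker B1, it carries flag X): it carries flag A1.
By R18 (it is in category K): it is in state D1.
By R19 (it is in state X1, it incurs a surcharge): it satisfies condition Y1.
By R22 (it is in category V1, it is held at customs, it meets criterion H1): it has attribute J1.
By R27 (it carries flag E, it is routed via hub B): it has marker N1.
By R32 (it carries flag A1, it is in category G1): it carries flag T1.
By R33 (it satisfies condition Y1, it is classified as Z): it is express.
By R35 (it is classified as Y, it is classified as B): it is consolidated.
By R36 (it meets criterion M, it is routed via hub B): it is tracked.
By R37 (it is delivered, it incurs a surcharge): it carries flag C.
By R3 (it has attribute J1, it carries flag C): it has marker Q.
By R7 (it satisfies condition Q1, it is classified as B, it is oversized): it is returned to sender.
By R8 (it is in state D1): it satisfies condition H.
By R10 (it satisfies condition H): it is tagged F1.
By R16 (it is tagged F1, it is classified as Z): it is classified as K1.
By R23 (it is tracked): it goes by air.
By R26 (it has marker Q, it is routed via hub B): it has attribute L1.
By R29 (it is classified as K1, it carries flag T1): it has attribute M1.
By R31 (it is returned to sender, it has attribute T): it is fragile.
By R34 (it has attribute L1, it goes by air): it is in category P.
By R38 (it is fragile, it is consolidated): it is in category W1.
By R14 (it is in category P, it has marker N1): it carries flag Z1.
By R30 (it is in category W1, it has marker B1, it is routed via hub B): it has marker C1.
By R20 (it has marker C1, it incurs a surcharge): it is insured.
By R17 (it is insured, it has attribute M1): it requires refrigeration.
By R28 (it requires refrigeration, it is express, it carries flag Z1): it is tagged N.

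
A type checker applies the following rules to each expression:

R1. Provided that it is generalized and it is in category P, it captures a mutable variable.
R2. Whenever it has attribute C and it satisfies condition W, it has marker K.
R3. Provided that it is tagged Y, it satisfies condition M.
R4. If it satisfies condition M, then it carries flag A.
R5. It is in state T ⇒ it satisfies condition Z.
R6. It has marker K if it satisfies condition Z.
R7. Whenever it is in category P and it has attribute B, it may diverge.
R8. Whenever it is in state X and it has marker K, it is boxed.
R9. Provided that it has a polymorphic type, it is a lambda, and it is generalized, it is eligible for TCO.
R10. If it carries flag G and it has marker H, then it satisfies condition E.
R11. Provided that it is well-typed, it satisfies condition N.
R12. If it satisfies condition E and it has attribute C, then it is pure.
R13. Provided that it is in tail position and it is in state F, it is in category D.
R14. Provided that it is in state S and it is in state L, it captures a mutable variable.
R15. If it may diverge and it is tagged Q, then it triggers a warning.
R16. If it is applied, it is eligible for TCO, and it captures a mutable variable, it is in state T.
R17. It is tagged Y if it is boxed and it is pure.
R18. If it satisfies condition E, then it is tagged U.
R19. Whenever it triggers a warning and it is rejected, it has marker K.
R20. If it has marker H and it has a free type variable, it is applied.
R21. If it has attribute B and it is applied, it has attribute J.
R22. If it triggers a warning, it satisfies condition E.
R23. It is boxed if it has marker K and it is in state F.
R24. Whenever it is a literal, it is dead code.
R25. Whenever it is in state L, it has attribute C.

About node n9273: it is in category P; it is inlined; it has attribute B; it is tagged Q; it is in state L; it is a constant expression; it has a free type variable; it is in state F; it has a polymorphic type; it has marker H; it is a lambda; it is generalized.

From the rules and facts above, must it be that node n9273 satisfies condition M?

Yes

By R1 (it is generalized, it is in category P): it captures a mutable variable.
By R7 (it is in category P, it has attribute B): it may diverge.
By R9 (it has a polymorphic type, it is a lambda, it is generalized): it is eligible for TCO.
By R15 (it may diverge, it is tagged Q): it triggers a warning.
By R20 (it has marker H, it has a free type variable): it is applied.
By R22 (it triggers a warning): it satisfies condition E.
By R25 (it is in state L): it has attribute C.
By R12 (it satisfies condition E, it has attribute C): it is pure.
By R16 (it is applied, it is eligible for TCO, it captures a mutable variable): it is in state T.
By R5 (it is in state T): it satisfies condition Z.
By R6 (it satisfies condition Z): it has marker K.
By R23 (it has marker K, it is in state F): it is boxed.
By R17 (it is boxed, it is pure): it is tagged Y.
By R3 (it is tagged Y): it satisfies condition M.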